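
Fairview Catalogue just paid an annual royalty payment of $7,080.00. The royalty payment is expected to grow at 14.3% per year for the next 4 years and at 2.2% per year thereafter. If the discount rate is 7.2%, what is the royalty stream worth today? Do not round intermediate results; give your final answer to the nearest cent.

$220363.90

D_1 = 8092.44000
D_2 = 9249.65892
D_3 = 10572.36015
D_4 = 12084.20765
Terminal value at year 4: TV = D_4×(1+g_2)/(r−g_2) = 12350.06021/0.05 = 247001.20429
P_0 = D_1/(1+r)^1 + D_2/(1+r)^2 + D_3/(1+r)^3 + D_4/(1+r)^4 + TV/(1+r)^4
    = 7548.91791 + 8048.89288 + 8581.98187 + 9150.37806 + 187033.72753 = 220363.89825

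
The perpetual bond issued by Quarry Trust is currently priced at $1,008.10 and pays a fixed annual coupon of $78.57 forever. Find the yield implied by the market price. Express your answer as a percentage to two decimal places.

7.79%

P = C/r ⇒ r = C/P = $78.57/$1,008.10 = 0.077939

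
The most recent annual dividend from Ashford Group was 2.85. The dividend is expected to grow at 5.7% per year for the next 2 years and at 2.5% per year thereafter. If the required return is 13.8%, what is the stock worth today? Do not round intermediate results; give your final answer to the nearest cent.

D_1 = 3.01245
D_2 = 3.18416
Terminal value at year 2: TV = D_2×(1+g_2)/(r−g_2) = 3.26376/0.113 = 28.88286
P_0 = D_1/(1+r)^1 + D_2/(1+r)^2 + TV/(1+r)^2
    = 2.64714 + 2.45873 + 22.30261 = 27.40848

27.41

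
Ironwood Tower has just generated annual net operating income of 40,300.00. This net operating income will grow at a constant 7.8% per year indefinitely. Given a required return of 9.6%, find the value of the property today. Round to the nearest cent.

D₁ = D₀ × (1 + g) = 40,300.00 × 1.078 = 43,443.4000
Growing perpetuity: P = D₁ / (r − g) = 43,443.4000 / (0.096 − 0.078) = 2,413,522.22

2413522.22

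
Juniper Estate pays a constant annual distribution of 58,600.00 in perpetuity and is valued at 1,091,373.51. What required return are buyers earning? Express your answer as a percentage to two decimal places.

5.37%

P = C/r ⇒ r = C/P = 58,600.00/1,091,373.51 = 0.053694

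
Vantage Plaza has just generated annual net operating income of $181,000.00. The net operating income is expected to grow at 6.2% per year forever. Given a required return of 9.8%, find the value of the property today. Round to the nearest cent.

D₁ = D₀ × (1 + g) = $181,000.00 × 1.062 = $192,222.0000
Growing perpetuity: P = D₁ / (r − g) = $192,222.0000 / (0.098 − 0.062) = $5,339,500.00

$5339500.00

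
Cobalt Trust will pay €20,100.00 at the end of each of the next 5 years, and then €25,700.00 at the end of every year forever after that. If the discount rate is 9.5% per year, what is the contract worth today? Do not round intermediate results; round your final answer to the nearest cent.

€249023.95

PV of 5-year annuity: €20,100.00 × [1 − (1+0.095)^−5] / 0.095 = 77178.14661
Perpetuity value at year 5: €25,700.00 / 0.095 = 270526.31579
PV of perpetuity: 270526.31579 / (1+0.095)^5 = 171845.79998
Total PV = 77178.14661 + 171845.79998 = 249023.94659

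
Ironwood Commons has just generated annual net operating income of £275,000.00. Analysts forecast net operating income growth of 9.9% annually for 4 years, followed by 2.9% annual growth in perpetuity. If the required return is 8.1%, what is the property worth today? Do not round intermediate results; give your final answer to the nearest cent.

D_1 = 302225.00000
D_2 = 332145.27500
D_3 = 365027.65722
D_4 = 401165.39529
Terminal value at year 4: TV = D_4×(1+g_2)/(r−g_2) = 412799.19175/0.052 = 7938445.99526
P_0 = D_1/(1+r)^1 + D_2/(1+r)^2 + D_3/(1+r)^3 + D_4/(1+r)^4 + TV/(1+r)^4
    = 279579.09343 + 284234.43449 + 288967.29279 + 293778.95909 + 5813433.63270 = 6959993.41249

£6959993.41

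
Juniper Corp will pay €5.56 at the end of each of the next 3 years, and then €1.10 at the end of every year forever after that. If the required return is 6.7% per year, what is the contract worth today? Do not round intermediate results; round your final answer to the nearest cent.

PV of 3-year annuity: €5.56 × [1 − (1+0.067)^−3] / 0.067 = 14.67154
Perpetuity value at year 3: €1.10 / 0.067 = 16.41791
PV of perpetuity: 16.41791 / (1+0.067)^3 = 13.51527
Total PV = 14.67154 + 13.51527 = 28.18681

€28.19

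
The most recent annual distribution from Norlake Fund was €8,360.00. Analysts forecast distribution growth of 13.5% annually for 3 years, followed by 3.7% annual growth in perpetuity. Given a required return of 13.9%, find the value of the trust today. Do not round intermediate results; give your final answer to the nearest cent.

€109005.28

D_1 = 9488.60000
D_2 = 10769.56100
D_3 = 12223.45174
Terminal value at year 3: TV = D_3×(1+g_2)/(r−g_2) = 12675.71945/0.102 = 124271.75931
P_0 = D_1/(1+r)^1 + D_2/(1+r)^2 + D_3/(1+r)^3 + TV/(1+r)^3
    = 8330.64091 + 8301.38493 + 8272.23169 + 84101.02220 = 109005.27973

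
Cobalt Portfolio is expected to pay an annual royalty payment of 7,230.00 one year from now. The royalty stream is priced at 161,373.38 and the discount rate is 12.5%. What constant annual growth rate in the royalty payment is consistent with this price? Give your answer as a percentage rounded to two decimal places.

8.02%

P = D₁/(r−g) ⇒ g = r − D₁/P = 0.125 − 7,230.00/161,373.38 = 0.080197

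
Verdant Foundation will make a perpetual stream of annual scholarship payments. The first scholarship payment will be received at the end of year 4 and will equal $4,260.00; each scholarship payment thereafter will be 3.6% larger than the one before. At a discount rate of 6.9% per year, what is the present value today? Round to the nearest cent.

$105672.64

Value at end of year 3: C₁ / (r − g) = $4,260.00 / (0.069 − 0.036) = $129,090.9091
Discount to today: PV = $129,090.9091 / (1 + 0.069)^3 = $129,090.9091 / 1.221612 = $105,672.64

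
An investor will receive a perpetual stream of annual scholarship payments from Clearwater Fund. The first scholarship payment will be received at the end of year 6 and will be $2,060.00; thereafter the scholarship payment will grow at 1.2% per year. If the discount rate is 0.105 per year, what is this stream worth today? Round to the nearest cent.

Value at end of year 5: C₁ / (r − g) = $2,060.00 / (0.105 − 0.012) = $22,150.5376
Discount to today: PV = $22,150.5376 / (1 + 0.105)^5 = $22,150.5376 / 1.647447 = $13,445.37

$13445.37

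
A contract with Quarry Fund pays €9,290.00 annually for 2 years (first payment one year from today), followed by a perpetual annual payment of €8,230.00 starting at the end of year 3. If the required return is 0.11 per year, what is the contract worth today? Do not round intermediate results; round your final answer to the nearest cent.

PV of 2-year annuity: €9,290.00 × [1 − (1+0.11)^−2] / 0.11 = 15909.34177
Perpetuity value at year 2: €8,230.00 / 0.11 = 74818.18182
PV of perpetuity: 74818.18182 / (1+0.11)^2 = 60724.11478
Total PV = 15909.34177 + 60724.11478 = 76633.45655

€76633.46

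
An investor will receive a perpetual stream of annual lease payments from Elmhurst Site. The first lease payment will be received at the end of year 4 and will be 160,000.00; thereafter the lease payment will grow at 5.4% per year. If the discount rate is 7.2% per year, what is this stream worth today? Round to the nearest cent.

Value at end of year 3: C₁ / (r − g) = 160,000.00 / (0.072 − 0.054) = 8,888,888.8889
Discount to today: PV = 8,888,888.8889 / (1 + 0.072)^3 = 8,888,888.8889 / 1.231925 = 7,215,445.01

7215445.01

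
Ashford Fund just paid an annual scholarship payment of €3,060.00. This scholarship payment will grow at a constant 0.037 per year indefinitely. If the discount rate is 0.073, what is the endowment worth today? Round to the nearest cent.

€88145.00

D₁ = D₀ × (1 + g) = €3,060.00 × 1.037 = €3,173.2200
Growing perpetuity: P = D₁ / (r − g) = €3,173.2200 / (0.073 − 0.037) = €88,145.00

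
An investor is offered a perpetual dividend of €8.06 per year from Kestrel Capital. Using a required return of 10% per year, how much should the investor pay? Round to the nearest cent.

Level perpetuity: PV = C / r = €8.06 / 0.1 = €80.60

€80.60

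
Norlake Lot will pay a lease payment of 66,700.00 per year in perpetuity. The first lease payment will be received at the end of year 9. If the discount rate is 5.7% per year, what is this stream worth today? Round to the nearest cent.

Value at end of year 8: C / r = 66,700.00 / 0.057 = 1,170,175.4386
Discount to today: PV = 1,170,175.4386 / (1 + 0.057)^8 = 1,170,175.4386 / 1.558116 = 751,019.27

751019.27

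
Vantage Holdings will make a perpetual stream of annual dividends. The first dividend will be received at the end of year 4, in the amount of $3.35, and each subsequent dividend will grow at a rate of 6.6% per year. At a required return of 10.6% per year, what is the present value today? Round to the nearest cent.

$61.90

Value at end of year 3: C₁ / (r − g) = $3.35 / (0.106 − 0.066) = $83.7500
Discount to today: PV = $83.7500 / (1 + 0.106)^3 = $83.7500 / 1.352899 = $61.90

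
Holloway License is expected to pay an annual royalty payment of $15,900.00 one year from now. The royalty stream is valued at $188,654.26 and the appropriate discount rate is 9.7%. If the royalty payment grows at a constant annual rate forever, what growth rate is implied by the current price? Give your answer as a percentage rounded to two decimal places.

P = D₁/(r−g) ⇒ g = r − D₁/P = 0.097 − $15,900.00/$188,654.26 = 0.012719

1.27%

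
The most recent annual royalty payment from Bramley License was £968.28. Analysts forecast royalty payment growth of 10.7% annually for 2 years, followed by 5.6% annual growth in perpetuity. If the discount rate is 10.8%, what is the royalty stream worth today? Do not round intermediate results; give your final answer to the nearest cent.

£21561.99

D_1 = 1071.88596
D_2 = 1186.57776
Terminal value at year 2: TV = D_2×(1+g_2)/(r−g_2) = 1253.02611/0.052 = 24096.65600
P_0 = D_1/(1+r)^1 + D_2/(1+r)^2 + TV/(1+r)^2
    = 967.40610 + 966.53299 + 19628.05458 = 21561.99368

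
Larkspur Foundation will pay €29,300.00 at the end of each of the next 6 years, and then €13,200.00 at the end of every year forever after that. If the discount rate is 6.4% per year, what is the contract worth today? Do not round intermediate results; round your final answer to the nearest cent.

PV of 6-year annuity: €29,300.00 × [1 − (1+0.064)^−6] / 0.064 = 142284.51891
Perpetuity value at year 6: €13,200.00 / 0.064 = 206250.00000
PV of perpetuity: 206250.00000 / (1+0.064)^6 = 142149.12459
Total PV = 142284.51891 + 142149.12459 = 284433.64350

€284433.64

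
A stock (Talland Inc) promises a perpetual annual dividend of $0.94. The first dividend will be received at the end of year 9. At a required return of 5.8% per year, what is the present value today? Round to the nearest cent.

$10.32

Value at end of year 8: C / r = $0.94 / 0.058 = $16.2069
Discount to today: PV = $16.2069 / (1 + 0.058)^8 = $16.2069 / 1.569948 = $10.32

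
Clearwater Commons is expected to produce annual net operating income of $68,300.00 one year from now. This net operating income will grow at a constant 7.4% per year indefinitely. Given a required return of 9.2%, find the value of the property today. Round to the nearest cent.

Growing perpetuity: P = D₁ / (r − g) = $68,300.0000 / (0.092 − 0.074) = $3,794,444.44

$3794444.44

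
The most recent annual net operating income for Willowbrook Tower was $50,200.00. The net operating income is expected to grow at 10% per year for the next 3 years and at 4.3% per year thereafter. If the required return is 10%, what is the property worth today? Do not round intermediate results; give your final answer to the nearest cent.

$1069171.93

D_1 = 55220.00000
D_2 = 60742.00000
D_3 = 66816.20000
Terminal value at year 3: TV = D_3×(1+g_2)/(r−g_2) = 69689.29660/0.057 = 1222619.23860
P_0 = D_1/(1+r)^1 + D_2/(1+r)^2 + D_3/(1+r)^3 + TV/(1+r)^3
    = 50200.00000 + 50200.00000 + 50200.00000 + 918571.92982 = 1069171.92982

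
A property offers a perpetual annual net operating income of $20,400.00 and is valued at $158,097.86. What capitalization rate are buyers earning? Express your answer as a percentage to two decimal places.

P = C/r ⇒ r = C/P = $20,400.00/$158,097.86 = 0.129034

12.90%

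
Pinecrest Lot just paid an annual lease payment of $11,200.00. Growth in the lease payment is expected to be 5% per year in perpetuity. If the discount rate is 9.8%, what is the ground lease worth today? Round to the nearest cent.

D₁ = D₀ × (1 + g) = $11,200.00 × 1.05 = $11,760.0000
Growing perpetuity: P = D₁ / (r − g) = $11,760.0000 / (0.098 − 0.05) = $245,000.00

$245000.00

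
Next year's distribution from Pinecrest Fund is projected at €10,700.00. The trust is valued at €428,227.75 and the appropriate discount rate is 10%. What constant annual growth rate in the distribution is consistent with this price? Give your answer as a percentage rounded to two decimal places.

7.50%

P = D₁/(r−g) ⇒ g = r − D₁/P = 0.1 − €10,700.00/€428,227.75 = 0.075013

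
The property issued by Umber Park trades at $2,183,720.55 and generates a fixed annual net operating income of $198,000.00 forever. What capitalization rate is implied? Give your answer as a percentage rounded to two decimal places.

P = C/r ⇒ r = C/P = $198,000.00/$2,183,720.55 = 0.090671

9.07%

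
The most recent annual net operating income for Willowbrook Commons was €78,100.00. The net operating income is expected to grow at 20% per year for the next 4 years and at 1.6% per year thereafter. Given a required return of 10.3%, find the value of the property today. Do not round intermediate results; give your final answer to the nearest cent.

D_1 = 93720.00000
D_2 = 112464.00000
D_3 = 134956.80000
D_4 = 161948.16000
Terminal value at year 4: TV = D_4×(1+g_2)/(r−g_2) = 164539.33056/0.087 = 1891256.67310
P_0 = D_1/(1+r)^1 + D_2/(1+r)^2 + D_3/(1+r)^3 + D_4/(1+r)^4 + TV/(1+r)^4
    = 84968.26836 + 92440.54581 + 100569.95011 + 109414.27030 + 1277757.45540 = 1665150.48998

€1665150.49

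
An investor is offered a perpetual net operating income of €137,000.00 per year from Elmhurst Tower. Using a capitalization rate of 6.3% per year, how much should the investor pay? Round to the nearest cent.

€2174603.17

Level perpetuity: PV = C / r = €137,000.00 / 0.063 = €2,174,603.17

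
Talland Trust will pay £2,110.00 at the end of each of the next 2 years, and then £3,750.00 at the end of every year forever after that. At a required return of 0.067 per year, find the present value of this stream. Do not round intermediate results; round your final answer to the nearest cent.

PV of 2-year annuity: £2,110.00 × [1 − (1+0.067)^−2] / 0.067 = 3830.84070
Perpetuity value at year 2: £3,750.00 / 0.067 = 55970.14925
PV of perpetuity: 55970.14925 / (1+0.067)^2 = 49161.78308
Total PV = 3830.84070 + 49161.78308 = 52992.62378

£52992.62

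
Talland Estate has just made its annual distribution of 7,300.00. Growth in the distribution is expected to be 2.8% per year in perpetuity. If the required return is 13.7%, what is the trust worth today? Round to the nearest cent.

68847.71

D₁ = D₀ × (1 + g) = 7,300.00 × 1.028 = 7,504.4000
Growing perpetuity: P = D₁ / (r − g) = 7,504.4000 / (0.137 − 0.028) = 68,847.71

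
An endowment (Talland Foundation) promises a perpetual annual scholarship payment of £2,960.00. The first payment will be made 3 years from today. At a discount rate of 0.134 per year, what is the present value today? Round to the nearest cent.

£17177.53

Value at end of year 2: C / r = £2,960.00 / 0.134 = £22,089.5522
Discount to today: PV = £22,089.5522 / (1 + 0.134)^2 = £22,089.5522 / 1.285956 = £17,177.53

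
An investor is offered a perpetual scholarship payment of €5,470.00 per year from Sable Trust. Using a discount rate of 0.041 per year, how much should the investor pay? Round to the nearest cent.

Level perpetuity: PV = C / r = €5,470.00 / 0.041 = €133,414.63

€133414.63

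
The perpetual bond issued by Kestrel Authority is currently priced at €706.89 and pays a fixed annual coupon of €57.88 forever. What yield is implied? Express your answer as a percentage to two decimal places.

8.19%

P = C/r ⇒ r = C/P = €57.88/€706.89 = 0.081880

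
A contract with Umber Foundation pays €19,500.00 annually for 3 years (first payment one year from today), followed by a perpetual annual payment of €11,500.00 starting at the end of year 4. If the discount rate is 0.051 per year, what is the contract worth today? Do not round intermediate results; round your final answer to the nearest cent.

€247235.42

PV of 3-year annuity: €19,500.00 × [1 − (1+0.051)^−3] / 0.051 = 53003.98816
Perpetuity value at year 3: €11,500.00 / 0.051 = 225490.19608
PV of perpetuity: 225490.19608 / (1+0.051)^3 = 194231.43383
Total PV = 53003.98816 + 194231.43383 = 247235.42199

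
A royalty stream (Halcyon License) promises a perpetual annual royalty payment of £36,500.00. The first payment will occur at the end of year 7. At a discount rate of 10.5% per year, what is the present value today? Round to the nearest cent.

£190954.50

Value at end of year 6: C / r = £36,500.00 / 0.105 = £347,619.0476
Discount to today: PV = £347,619.0476 / (1 + 0.105)^6 = £347,619.0476 / 1.820429 = £190,954.50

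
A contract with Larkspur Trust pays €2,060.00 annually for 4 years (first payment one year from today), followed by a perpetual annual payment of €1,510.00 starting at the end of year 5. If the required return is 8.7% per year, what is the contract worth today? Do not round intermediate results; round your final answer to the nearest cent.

PV of 4-year annuity: €2,060.00 × [1 − (1+0.087)^−4] / 0.087 = 6718.00692
Perpetuity value at year 4: €1,510.00 / 0.087 = 17356.32184
PV of perpetuity: 17356.32184 / (1+0.087)^4 = 12431.95754
Total PV = 6718.00692 + 12431.95754 = 19149.96446

€19149.96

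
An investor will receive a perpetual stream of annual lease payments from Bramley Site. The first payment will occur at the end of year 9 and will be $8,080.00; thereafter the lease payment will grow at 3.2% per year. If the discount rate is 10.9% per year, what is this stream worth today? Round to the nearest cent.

Value at end of year 8: C₁ / (r − g) = $8,080.00 / (0.109 − 0.032) = $104,935.0649
Discount to today: PV = $104,935.0649 / (1 + 0.109)^8 = $104,935.0649 / 2.287981 = $45,863.61

$45863.61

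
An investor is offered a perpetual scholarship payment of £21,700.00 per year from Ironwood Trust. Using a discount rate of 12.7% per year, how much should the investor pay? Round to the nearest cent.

Level perpetuity: PV = C / r = £21,700.00 / 0.127 = £170,866.14

£170866.14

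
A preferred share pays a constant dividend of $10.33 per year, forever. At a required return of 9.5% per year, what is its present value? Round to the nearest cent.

Level perpetuity: PV = C / r = $10.33 / 0.095 = $108.74

$108.74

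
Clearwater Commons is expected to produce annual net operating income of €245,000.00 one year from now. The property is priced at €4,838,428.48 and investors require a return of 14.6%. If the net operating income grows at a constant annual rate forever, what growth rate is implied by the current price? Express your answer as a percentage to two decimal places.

9.54%

P = D₁/(r−g) ⇒ g = r − D₁/P = 0.146 − €245,000.00/€4,838,428.48 = 0.095364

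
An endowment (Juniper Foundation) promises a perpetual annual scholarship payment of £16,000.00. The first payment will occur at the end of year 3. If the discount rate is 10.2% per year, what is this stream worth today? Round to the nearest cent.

Value at end of year 2: C / r = £16,000.00 / 0.102 = £156,862.7451
Discount to today: PV = £156,862.7451 / (1 + 0.102)^2 = £156,862.7451 / 1.214404 = £129,168.50

£129168.50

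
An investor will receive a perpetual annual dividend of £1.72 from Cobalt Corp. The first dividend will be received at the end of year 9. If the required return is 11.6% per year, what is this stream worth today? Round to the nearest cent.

Value at end of year 8: C / r = £1.72 / 0.116 = £14.8276
Discount to today: PV = £14.8276 / (1 + 0.116)^8 = £14.8276 / 2.406099 = £6.16

£6.16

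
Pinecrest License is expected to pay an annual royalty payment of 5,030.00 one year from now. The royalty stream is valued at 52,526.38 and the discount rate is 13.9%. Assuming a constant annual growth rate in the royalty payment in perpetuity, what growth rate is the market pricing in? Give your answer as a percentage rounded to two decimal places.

4.32%

P = D₁/(r−g) ⇒ g = r − D₁/P = 0.139 − 5,030.00/52,526.38 = 0.043239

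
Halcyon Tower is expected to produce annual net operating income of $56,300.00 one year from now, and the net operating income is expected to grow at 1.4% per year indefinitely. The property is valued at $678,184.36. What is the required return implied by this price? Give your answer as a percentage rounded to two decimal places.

9.70%

P = D₁/(r − g) ⇒ r = D₁/P + g = $56,300.0000/$678,184.36 + 0.014 = 0.083016 + 0.014 = 0.097016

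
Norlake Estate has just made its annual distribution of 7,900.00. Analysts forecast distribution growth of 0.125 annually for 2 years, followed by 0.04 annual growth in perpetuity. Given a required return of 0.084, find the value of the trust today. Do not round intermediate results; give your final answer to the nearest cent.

D_1 = 8887.50000
D_2 = 9998.43750
Terminal value at year 2: TV = D_2×(1+g_2)/(r−g_2) = 10398.37500/0.044 = 236326.70455
P_0 = D_1/(1+r)^1 + D_2/(1+r)^2 + TV/(1+r)^2
    = 8198.80074 + 8508.90298 + 201119.52498 = 217827.22870

217827.23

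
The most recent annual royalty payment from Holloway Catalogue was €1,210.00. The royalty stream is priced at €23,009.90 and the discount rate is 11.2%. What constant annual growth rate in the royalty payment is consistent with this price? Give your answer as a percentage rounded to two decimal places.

P = D₀(1+g)/(r−g) ⇒ P(r−g) = D₀(1+g) ⇒ g(P+D₀) = P·r − D₀
g = (P·r − D₀)/(P + D₀) = (€23,009.90×0.112 − €1,210.00) / (€23,009.90 + €1,210.00) = 0.056446

5.64%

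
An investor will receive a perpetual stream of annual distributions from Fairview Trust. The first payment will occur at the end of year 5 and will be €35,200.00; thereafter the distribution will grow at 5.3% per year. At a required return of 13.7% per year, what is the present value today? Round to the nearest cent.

Value at end of year 4: C₁ / (r − g) = €35,200.00 / (0.137 − 0.053) = €419,047.6190
Discount to today: PV = €419,047.6190 / (1 + 0.137)^4 = €419,047.6190 / 1.671252 = €250,738.79

€250738.79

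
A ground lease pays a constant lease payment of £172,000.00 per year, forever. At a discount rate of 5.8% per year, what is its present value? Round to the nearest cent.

£2965517.24

Level perpetuity: PV = C / r = £172,000.00 / 0.058 = £2,965,517.24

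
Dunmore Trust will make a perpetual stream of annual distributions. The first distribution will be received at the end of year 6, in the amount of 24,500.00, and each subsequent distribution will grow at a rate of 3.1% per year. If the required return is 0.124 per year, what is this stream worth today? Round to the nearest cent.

146842.44

Value at end of year 5: C₁ / (r − g) = 24,500.00 / (0.124 − 0.031) = 263,440.8602
Discount to today: PV = 263,440.8602 / (1 + 0.124)^5 = 263,440.8602 / 1.794038 = 146,842.44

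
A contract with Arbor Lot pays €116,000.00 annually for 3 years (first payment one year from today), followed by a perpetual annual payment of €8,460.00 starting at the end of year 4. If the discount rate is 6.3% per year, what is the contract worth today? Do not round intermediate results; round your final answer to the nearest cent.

€420153.32

PV of 3-year annuity: €116,000.00 × [1 − (1+0.063)^−3] / 0.063 = 308356.35101
Perpetuity value at year 3: €8,460.00 / 0.063 = 134285.71429
PV of perpetuity: 134285.71429 / (1+0.063)^3 = 111796.96662
Total PV = 308356.35101 + 111796.96662 = 420153.31763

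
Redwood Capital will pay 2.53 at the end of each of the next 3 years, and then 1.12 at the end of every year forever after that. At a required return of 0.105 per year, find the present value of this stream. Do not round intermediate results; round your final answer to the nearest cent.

PV of 3-year annuity: 2.53 × [1 − (1+0.105)^−3] / 0.105 = 6.23676
Perpetuity value at year 3: 1.12 / 0.105 = 10.66667
PV of perpetuity: 10.66667 / (1+0.105)^3 = 7.90573
Total PV = 6.23676 + 7.90573 = 14.14249

14.14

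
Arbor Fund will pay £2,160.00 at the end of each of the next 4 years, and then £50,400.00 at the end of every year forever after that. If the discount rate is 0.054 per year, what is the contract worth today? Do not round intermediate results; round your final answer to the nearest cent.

£763854.20

PV of 4-year annuity: £2,160.00 × [1 − (1+0.054)^−4] / 0.054 = 7588.61812
Perpetuity value at year 4: £50,400.00 / 0.054 = 933333.33333
PV of perpetuity: 933333.33333 / (1+0.054)^4 = 756265.57715
Total PV = 7588.61812 + 756265.57715 = 763854.19527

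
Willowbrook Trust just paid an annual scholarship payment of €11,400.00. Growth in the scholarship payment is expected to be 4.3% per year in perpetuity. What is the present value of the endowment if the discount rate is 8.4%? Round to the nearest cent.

€290004.88

D₁ = D₀ × (1 + g) = €11,400.00 × 1.043 = €11,890.2000
Growing perpetuity: P = D₁ / (r − g) = €11,890.2000 / (0.084 − 0.043) = €290,004.88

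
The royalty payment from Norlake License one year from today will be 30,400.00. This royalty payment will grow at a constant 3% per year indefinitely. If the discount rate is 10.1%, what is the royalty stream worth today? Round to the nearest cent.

428169.01

Growing perpetuity: P = D₁ / (r − g) = 30,400.0000 / (0.101 − 0.03) = 428,169.01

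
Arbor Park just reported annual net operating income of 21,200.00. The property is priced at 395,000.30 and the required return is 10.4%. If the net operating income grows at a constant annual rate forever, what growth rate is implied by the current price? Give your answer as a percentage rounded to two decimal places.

4.78%

P = D₀(1+g)/(r−g) ⇒ P(r−g) = D₀(1+g) ⇒ g(P+D₀) = P·r − D₀
g = (P·r − D₀)/(P + D₀) = (395,000.30×0.104 − 21,200.00) / (395,000.30 + 21,200.00) = 0.047766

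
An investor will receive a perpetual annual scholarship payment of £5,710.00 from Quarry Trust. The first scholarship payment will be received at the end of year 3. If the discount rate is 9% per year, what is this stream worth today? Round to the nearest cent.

Value at end of year 2: C / r = £5,710.00 / 0.09 = £63,444.4444
Discount to today: PV = £63,444.4444 / (1 + 0.09)^2 = £63,444.4444 / 1.188100 = £53,399.92

£53399.92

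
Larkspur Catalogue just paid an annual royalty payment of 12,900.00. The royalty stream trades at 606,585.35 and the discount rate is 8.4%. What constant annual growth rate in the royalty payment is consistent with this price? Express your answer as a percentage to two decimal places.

P = D₀(1+g)/(r−g) ⇒ P(r−g) = D₀(1+g) ⇒ g(P+D₀) = P·r − D₀
g = (P·r − D₀)/(P + D₀) = (606,585.35×0.084 − 12,900.00) / (606,585.35 + 12,900.00) = 0.061427

6.14%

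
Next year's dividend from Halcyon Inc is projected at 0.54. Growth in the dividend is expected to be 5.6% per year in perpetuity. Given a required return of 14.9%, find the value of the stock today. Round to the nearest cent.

Growing perpetuity: P = D₁ / (r − g) = 0.5400 / (0.149 − 0.056) = 5.81

5.81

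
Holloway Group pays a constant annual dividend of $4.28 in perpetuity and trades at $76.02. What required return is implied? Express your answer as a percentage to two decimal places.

P = C/r ⇒ r = C/P = $4.28/$76.02 = 0.056301

5.63%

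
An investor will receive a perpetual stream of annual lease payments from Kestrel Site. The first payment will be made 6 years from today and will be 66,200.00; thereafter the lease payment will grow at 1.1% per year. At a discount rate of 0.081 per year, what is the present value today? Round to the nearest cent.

640665.71

Value at end of year 5: C₁ / (r − g) = 66,200.00 / (0.081 − 0.011) = 945,714.2857
Discount to today: PV = 945,714.2857 / (1 + 0.081)^5 = 945,714.2857 / 1.476143 = 640,665.71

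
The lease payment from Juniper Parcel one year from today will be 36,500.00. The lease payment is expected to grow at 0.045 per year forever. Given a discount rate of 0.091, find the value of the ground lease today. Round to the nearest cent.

Growing perpetuity: P = D₁ / (r − g) = 36,500.0000 / (0.091 − 0.045) = 793,478.26

793478.26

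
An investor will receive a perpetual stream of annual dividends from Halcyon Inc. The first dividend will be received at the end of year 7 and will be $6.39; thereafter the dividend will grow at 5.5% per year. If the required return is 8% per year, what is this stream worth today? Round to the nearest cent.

$161.07

Value at end of year 6: C₁ / (r − g) = $6.39 / (0.08 − 0.055) = $255.6000
Discount to today: PV = $255.6000 / (1 + 0.08)^6 = $255.6000 / 1.586874 = $161.07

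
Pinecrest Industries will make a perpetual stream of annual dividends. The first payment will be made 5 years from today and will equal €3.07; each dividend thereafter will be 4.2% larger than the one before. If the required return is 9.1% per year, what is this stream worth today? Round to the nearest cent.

€44.22

Value at end of year 4: C₁ / (r − g) = €3.07 / (0.091 − 0.042) = €62.6531
Discount to today: PV = €62.6531 / (1 + 0.091)^4 = €62.6531 / 1.416769 = €44.22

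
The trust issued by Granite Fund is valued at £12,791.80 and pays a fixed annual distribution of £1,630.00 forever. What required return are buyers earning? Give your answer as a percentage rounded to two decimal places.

P = C/r ⇒ r = C/P = £1,630.00/£12,791.80 = 0.127425

12.74%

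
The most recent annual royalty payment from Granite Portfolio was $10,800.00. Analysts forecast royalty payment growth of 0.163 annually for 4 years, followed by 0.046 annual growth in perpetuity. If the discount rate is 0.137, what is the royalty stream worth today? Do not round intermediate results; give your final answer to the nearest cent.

D_1 = 12560.40000
D_2 = 14607.74520
D_3 = 16988.80767
D_4 = 19757.98332
Terminal value at year 4: TV = D_4×(1+g_2)/(r−g_2) = 20666.85055/0.091 = 227108.24780
P_0 = D_1/(1+r)^1 + D_2/(1+r)^2 + D_3/(1+r)^3 + D_4/(1+r)^4 + TV/(1+r)^4
    = 11046.96570 + 11299.57881 + 11557.96848 + 11822.26679 + 135891.11055 = 181617.89032

$181617.89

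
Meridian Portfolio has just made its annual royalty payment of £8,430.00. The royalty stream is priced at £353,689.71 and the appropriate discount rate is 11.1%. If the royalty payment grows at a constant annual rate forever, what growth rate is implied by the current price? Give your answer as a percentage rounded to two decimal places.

8.51%

P = D₀(1+g)/(r−g) ⇒ P(r−g) = D₀(1+g) ⇒ g(P+D₀) = P·r − D₀
g = (P·r − D₀)/(P + D₀) = (£353,689.71×0.111 − £8,430.00) / (£353,689.71 + £8,430.00) = 0.085136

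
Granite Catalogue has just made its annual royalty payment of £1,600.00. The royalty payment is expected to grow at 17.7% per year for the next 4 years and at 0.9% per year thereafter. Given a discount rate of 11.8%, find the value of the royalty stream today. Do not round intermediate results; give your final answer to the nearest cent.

D_1 = 1883.20000
D_2 = 2216.52640
D_3 = 2608.85157
D_4 = 3070.61830
Terminal value at year 4: TV = D_4×(1+g_2)/(r−g_2) = 3098.25387/0.109 = 28424.34739
P_0 = D_1/(1+r)^1 + D_2/(1+r)^2 + D_3/(1+r)^3 + D_4/(1+r)^4 + TV/(1+r)^4
    = 1684.43649 + 1773.32894 + 1866.91249 + 1965.43470 + 18193.79463 = 25483.90725

£25483.91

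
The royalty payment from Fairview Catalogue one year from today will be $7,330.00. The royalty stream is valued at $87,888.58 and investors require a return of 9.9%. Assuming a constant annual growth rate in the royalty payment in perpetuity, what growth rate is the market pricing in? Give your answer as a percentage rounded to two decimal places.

P = D₁/(r−g) ⇒ g = r − D₁/P = 0.099 − $7,330.00/$87,888.58 = 0.015599

1.56%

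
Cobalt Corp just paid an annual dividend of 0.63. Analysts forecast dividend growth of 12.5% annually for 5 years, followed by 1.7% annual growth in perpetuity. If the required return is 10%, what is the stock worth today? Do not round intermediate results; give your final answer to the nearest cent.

12.01

D_1 = 0.70875
D_2 = 0.79734
D_3 = 0.89701
D_4 = 1.00914
D_5 = 1.13528
Terminal value at year 5: TV = D_5×(1+g_2)/(r−g_2) = 1.15458/0.083 = 13.91061
P_0 = D_1/(1+r)^1 + D_2/(1+r)^2 + D_3/(1+r)^3 + D_4/(1+r)^4 + D_5/(1+r)^5 + TV/(1+r)^5
    = 0.64432 + 0.65896 + 0.67394 + 0.68925 + 0.70492 + 8.63739 = 12.00878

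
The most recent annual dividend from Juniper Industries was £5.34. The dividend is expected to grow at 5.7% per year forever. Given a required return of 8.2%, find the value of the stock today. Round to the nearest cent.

D₁ = D₀ × (1 + g) = £5.34 × 1.057 = £5.6444
Growing perpetuity: P = D₁ / (r − g) = £5.6444 / (0.082 − 0.057) = £225.78

£225.78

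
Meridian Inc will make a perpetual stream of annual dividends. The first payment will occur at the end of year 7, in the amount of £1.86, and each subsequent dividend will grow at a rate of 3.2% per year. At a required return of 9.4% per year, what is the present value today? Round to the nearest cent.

£17.50

Value at end of year 6: C₁ / (r − g) = £1.86 / (0.094 − 0.032) = £30.0000
Discount to today: PV = £30.0000 / (1 + 0.094)^6 = £30.0000 / 1.714368 = £17.50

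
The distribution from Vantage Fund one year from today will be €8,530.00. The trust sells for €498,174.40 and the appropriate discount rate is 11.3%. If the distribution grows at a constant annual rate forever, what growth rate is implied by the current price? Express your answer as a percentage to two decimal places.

P = D₁/(r−g) ⇒ g = r − D₁/P = 0.113 − €8,530.00/€498,174.40 = 0.095877

9.59%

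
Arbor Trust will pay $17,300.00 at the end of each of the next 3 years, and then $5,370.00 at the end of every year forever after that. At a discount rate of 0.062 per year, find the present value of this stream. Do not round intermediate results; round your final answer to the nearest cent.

PV of 3-year annuity: $17,300.00 × [1 − (1+0.062)^−3] / 0.062 = 46072.52318
Perpetuity value at year 3: $5,370.00 / 0.062 = 86612.90323
PV of perpetuity: 86612.90323 / (1+0.062)^3 = 72311.77898
Total PV = 46072.52318 + 72311.77898 = 118384.30216

$118384.30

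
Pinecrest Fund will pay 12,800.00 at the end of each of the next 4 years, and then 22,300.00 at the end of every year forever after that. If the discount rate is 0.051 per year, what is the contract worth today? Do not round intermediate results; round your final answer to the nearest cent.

403646.48

PV of 4-year annuity: 12,800.00 × [1 − (1+0.051)^−4] / 0.051 = 45282.93193
Perpetuity value at year 4: 22,300.00 / 0.051 = 437254.90196
PV of perpetuity: 437254.90196 / (1+0.051)^4 = 358363.54399
Total PV = 45282.93193 + 358363.54399 = 403646.47592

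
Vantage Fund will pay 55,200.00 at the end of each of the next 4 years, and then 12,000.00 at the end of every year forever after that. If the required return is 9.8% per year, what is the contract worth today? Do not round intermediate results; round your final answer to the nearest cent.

259982.14

PV of 4-year annuity: 55,200.00 × [1 − (1+0.098)^−4] / 0.098 = 175736.81125
Perpetuity value at year 4: 12,000.00 / 0.098 = 122448.97959
PV of perpetuity: 122448.97959 / (1+0.098)^4 = 84245.32497
Total PV = 175736.81125 + 84245.32497 = 259982.13622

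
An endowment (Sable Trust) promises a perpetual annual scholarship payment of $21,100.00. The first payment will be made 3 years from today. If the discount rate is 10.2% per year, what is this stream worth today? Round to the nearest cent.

Value at end of year 2: C / r = $21,100.00 / 0.102 = $206,862.7451
Discount to today: PV = $206,862.7451 / (1 + 0.102)^2 = $206,862.7451 / 1.214404 = $170,340.96

$170340.96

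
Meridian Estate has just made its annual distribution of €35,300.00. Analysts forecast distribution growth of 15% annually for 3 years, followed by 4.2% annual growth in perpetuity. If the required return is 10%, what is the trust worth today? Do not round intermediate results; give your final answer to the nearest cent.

€840474.99

D_1 = 40595.00000
D_2 = 46684.25000
D_3 = 53686.88750
Terminal value at year 3: TV = D_3×(1+g_2)/(r−g_2) = 55941.73677/0.058 = 964512.70302
P_0 = D_1/(1+r)^1 + D_2/(1+r)^2 + D_3/(1+r)^3 + TV/(1+r)^3
    = 36904.54545 + 38582.02479 + 40335.75319 + 724652.66943 = 840474.99288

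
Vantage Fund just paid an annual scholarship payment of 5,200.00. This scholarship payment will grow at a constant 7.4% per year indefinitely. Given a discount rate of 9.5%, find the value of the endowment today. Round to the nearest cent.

265942.86

D₁ = D₀ × (1 + g) = 5,200.00 × 1.074 = 5,584.8000
Growing perpetuity: P = D₁ / (r − g) = 5,584.8000 / (0.095 − 0.074) = 265,942.86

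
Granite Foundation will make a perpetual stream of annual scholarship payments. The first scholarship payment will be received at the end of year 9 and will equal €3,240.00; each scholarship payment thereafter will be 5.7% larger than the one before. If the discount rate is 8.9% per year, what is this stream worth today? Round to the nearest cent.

Value at end of year 8: C₁ / (r − g) = €3,240.00 / (0.089 − 0.057) = €101,250.0000
Discount to today: PV = €101,250.0000 / (1 + 0.089)^8 = €101,250.0000 / 1.977985 = €51,188.45

€51188.45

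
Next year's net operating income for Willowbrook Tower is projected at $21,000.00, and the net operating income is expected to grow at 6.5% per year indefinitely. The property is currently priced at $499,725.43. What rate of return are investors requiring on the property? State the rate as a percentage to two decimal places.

10.70%

P = D₁/(r − g) ⇒ r = D₁/P + g = $21,000.0000/$499,725.43 + 0.065 = 0.042023 + 0.065 = 0.107023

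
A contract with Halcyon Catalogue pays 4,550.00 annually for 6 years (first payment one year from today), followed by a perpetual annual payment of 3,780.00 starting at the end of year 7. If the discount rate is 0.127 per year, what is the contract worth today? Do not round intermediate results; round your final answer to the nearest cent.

PV of 6-year annuity: 4,550.00 × [1 − (1+0.127)^−6] / 0.127 = 18341.83032
Perpetuity value at year 6: 3,780.00 / 0.127 = 29763.77953
PV of perpetuity: 29763.77953 / (1+0.127)^6 = 14525.95126
Total PV = 18341.83032 + 14525.95126 = 32867.78158

32867.78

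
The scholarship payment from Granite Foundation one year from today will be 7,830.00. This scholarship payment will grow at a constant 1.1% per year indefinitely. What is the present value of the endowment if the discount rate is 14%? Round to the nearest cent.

60697.67

Growing perpetuity: P = D₁ / (r − g) = 7,830.0000 / (0.14 − 0.011) = 60,697.67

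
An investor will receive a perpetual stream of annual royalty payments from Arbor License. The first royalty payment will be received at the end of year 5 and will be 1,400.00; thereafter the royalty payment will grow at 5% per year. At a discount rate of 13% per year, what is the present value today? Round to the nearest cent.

10733.08

Value at end of year 4: C₁ / (r − g) = 1,400.00 / (0.13 − 0.05) = 17,500.0000
Discount to today: PV = 17,500.0000 / (1 + 0.13)^4 = 17,500.0000 / 1.630474 = 10,733.08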